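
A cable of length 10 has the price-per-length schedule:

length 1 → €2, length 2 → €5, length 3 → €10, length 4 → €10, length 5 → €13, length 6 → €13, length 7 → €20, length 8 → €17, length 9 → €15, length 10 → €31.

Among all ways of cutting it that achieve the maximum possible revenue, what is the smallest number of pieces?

Consider every possible first cut. r[k] is the best of p[i]+r[k−i] over all sellable i≤k.
r[1] = 2
r[2] = 5
r[3] = 10
r[4] = 12  (first piece 1, then r[3]=10)
r[5] = 15  (first piece 2, then r[3]=10)
r[6] = 20  (first piece 3, then r[3]=10)
r[7] = 22  (first piece 1, then r[6]=20)
r[8] = 25  (first piece 2, then r[6]=20)
r[9] = 30  (first piece 3, then r[6]=20)
r[10] = 32  (first piece 1, then r[9]=30)
Maximum revenue is €32.
Now minimize piece count subject to staying optimal: for each k, pieces[k] = 1 + min over i with p[i]+r[k−i]=r[k] of pieces[k−i].
pieces[7] = 3
pieces[8] = 3
pieces[9] = 3
pieces[10] = 4

4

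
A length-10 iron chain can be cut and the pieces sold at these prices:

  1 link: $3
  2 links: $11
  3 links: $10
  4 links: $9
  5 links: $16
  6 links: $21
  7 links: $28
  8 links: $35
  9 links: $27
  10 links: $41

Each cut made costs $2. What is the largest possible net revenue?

Build r[k] bottom-up: r[k] = max over allowed piece i of (p[i] + r[k−i]) − 2 per cut.
r[1] = 3
r[2] = 11
r[3] = 12  (first piece 1, then r[2]=11)
r[4] = 20  (first piece 2, then r[2]=11)
r[5] = 21  (first piece 1, then r[4]=20)
r[6] = 29  (first piece 2, then r[4]=20)
r[7] = 30  (first piece 1, then r[6]=29)
r[8] = 38  (first piece 2, then r[6]=29)
r[9] = 39  (first piece 1, then r[8]=38)
r[10] = 47  (first piece 2, then r[8]=38)
One optimal plan: pieces 2 + 2 + 2 + 2 + 2 (4 cuts) → $55 − $8 = $47.

47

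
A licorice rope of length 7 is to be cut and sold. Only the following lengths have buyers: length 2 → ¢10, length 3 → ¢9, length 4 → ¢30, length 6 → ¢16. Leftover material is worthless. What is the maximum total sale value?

40

Consider every possible first cut. r[k] is the best of p[i]+r[k−i] over all sellable i≤k.
r[1] = 0
r[2] = 10
r[3] = 10
r[4] = 30
r[5] = 30
r[6] = 40  (first piece 2, then r[4]=30)
r[7] = 40
One optimal cutting: pieces 4 + 2 with 1 cm of scrap → ¢40.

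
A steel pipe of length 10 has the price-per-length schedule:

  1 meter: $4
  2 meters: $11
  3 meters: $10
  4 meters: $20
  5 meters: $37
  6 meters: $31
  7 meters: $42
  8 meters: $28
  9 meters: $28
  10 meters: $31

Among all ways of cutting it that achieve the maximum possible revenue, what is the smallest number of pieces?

2

Consider every possible first cut. r[k] is the best of p[i]+r[k−i] over all sellable i≤k.
r[1] = 4
r[2] = 11
r[3] = 15  (first piece 1, then r[2]=11)
r[4] = 22  (first piece 2, then r[2]=11)
r[5] = 37
r[6] = 41  (first piece 1, then r[5]=37)
r[7] = 48  (first piece 2, then r[5]=37)
r[8] = 52  (first piece 1, then r[7]=48)
r[9] = 59  (first piece 2, then r[7]=48)
r[10] = 74  (first piece 5, then r[5]=37)
Maximum revenue is $74.
Now minimize piece count subject to staying optimal: for each k, pieces[k] = 1 + min over i with p[i]+r[k−i]=r[k] of pieces[k−i].
pieces[7] = 2
pieces[8] = 3
pieces[9] = 3
pieces[10] = 2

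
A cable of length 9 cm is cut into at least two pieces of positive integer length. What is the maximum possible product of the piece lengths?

Define g[k] = max over 1≤i<k of i · max(k−i, g[k−i]); the inner max lets the remainder stay uncut if that's better.
g[2] = 1*max(1,0) = 1*1 = 1
g[3] = 1*max(2,1) = 1*2 = 2
g[4] = 2*max(2,1) = 2*2 = 4
g[5] = 2*max(3,2) = 2*3 = 6
g[6] = 3*max(3,2) = 3*3 = 9
g[7] = 2*max(5,6) = 2*6 = 12
g[8] = 2*max(6,9) = 2*9 = 18
g[9] = 3*max(6,9) = 3*9 = 27
One optimal split: 3 + 3 + 3; product 3*3*3 = 27.

27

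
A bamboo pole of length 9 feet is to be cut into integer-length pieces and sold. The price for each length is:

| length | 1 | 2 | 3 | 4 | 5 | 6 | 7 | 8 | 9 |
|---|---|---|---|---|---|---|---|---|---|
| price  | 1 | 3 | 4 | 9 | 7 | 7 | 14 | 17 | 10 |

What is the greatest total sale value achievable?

Build R[k] bottom-up: R[k] = max over allowed piece i of (p[i] + R[k−i]).
R[1] = 1
R[2] = 3
R[3] = 4  (first piece 1, then R[2]=3)
R[4] = 9
R[5] = 10  (first piece 1, then R[4]=9)
R[6] = 12  (first piece 2, then R[4]=9)
R[7] = 14
R[8] = 18  (first piece 4, then R[4]=9)
R[9] = 19  (first piece 1, then R[8]=18)
One optimal cutting: 4 + 4 + 1 → $9 + $9 + $1 = $19.

19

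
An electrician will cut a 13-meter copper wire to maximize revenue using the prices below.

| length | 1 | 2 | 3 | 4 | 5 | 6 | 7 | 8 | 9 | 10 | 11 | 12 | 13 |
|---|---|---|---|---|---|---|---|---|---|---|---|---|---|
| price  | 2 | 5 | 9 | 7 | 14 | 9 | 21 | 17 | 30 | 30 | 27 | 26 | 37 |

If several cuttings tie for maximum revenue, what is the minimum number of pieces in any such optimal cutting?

Let r[k] be the best obtainable value from length k. For each k, try every first piece i and keep the best of price[i] + r[k−i].
r[1] = 2
r[2] = 5
r[3] = 9
r[4] = 11  (first piece 1, then r[3]=9)
r[5] = 14  (first piece 2, then r[3]=9)
r[6] = 18  (first piece 3, then r[3]=9)
r[7] = 21
r[8] = 23  (first piece 1, then r[7]=21)
r[9] = 30
r[10] = 32  (first piece 1, then r[9]=30)
r[11] = 35  (first piece 2, then r[9]=30)
r[12] = 39  (first piece 3, then r[9]=30)
r[13] = 41  (first piece 1, then r[12]=39)
Maximum revenue is €41.
Now minimize piece count subject to staying optimal: for each k, pieces[k] = 1 + min over i with p[i]+r[k−i]=r[k] of pieces[k−i].
pieces[10] = 2
pieces[11] = 2
pieces[12] = 2
pieces[13] = 3

3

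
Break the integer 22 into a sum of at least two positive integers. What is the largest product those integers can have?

Fill P[k] for k=2..22: at each k try every first piece i and multiply by the better of (k−i) uncut or P[k−i].
P[2] = 1*max(1,0) = 1*1 = 1
P[3] = max(1*2, 2*1) = 2
P[4] = max(1*3, 2*2, 3*1) = 4
P[5] = max(1*4, 2*3, 3*2, 4*1) = 6
P[6] = max(1*6, 2*4, 3*3, 4*2, 5*1) = 9
P[7] = max(1*9, 2*6, 3*4, 4*3, 5*2, 6*1) = 12
P[8] = max(1*12, 2*9, 3*6, …, 6*2, 7*1) = 18
P[9] = max(1*18, 2*12, 3*9, …, 7*2, 8*1) = 27
P[10] = max(1*27, 2*18, 3*12, …, 8*2, 9*1) = 36
P[11] = max(1*36, 2*27, 3*18, …, 9*2, 10*1) = 54
P[12] = max(1*54, 2*36, 3*27, …, 10*2, 11*1) = 81
P[13] = max(1*81, 2*54, 3*36, …, 11*2, 12*1) = 108
P[14] = max(1*108, 2*81, 3*54, …, 12*2, 13*1) = 162
P[15] = max(1*162, 2*108, 3*81, …, 13*2, 14*1) = 243
P[16] = max(1*243, 2*162, 3*108, …, 14*2, 15*1) = 324
P[17] = max(1*324, 2*243, 3*162, …, 15*2, 16*1) = 486
P[18] = max(1*486, 2*324, 3*243, …, 16*2, 17*1) = 729
P[19] = max(1*729, 2*486, 3*324, …, 17*2, 18*1) = 972
P[20] = max(1*972, 2*729, 3*486, …, 18*2, 19*1) = 1458
P[21] = max(1*1458, 2*972, 3*729, …, 19*2, 20*1) = 2187
P[22] = max(1*2187, 2*1458, 3*972, …, 20*2, 21*1) = 2916
One optimal split: 3 + 3 + 3 + 3 + 3 + 3 + 2 + 2; product 3*3*3*3*3*3*2*2 = 2916.

2916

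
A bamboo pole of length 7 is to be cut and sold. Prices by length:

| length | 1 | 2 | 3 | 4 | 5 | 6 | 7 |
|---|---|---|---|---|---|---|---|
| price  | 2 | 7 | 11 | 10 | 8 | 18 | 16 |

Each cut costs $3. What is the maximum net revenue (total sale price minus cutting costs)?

19

Let v[k] be the best obtainable value from length k. For each k, try every first piece i and keep the best of price[i] + v[k−i] minus the 3 cut fee when i<k.
v[1] = 2
v[2] = max(2+2-3, 7+0) = 7
v[3] = max(2+7-3, 7+2-3, 11+0) = 11
v[4] = max(2+11-3, 7+7-3, 11+2-3, 10+0) = 11
v[5] = max(2+11-3, 7+11-3, 11+7-3, 10+2-3, 8+0) = 15
v[6] = max(2+15-3, 7+11-3, 11+11-3, 10+7-3, 8+2-3, 18+0) = 19
v[7] = max(2+19-3, 7+15-3, 11+11-3, …, 18+2-3, 16+0) = 19
One optimal plan: pieces 3 + 2 + 2 (2 cuts) → $25 − $6 = $19.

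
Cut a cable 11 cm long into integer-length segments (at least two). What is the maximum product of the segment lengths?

Define g[k] = max over 1≤i<k of i · max(k−i, g[k−i]); the inner max lets the remainder stay uncut if that's better.
g[2] = 1×max(1,0) = 1×1 = 1
g[3] = 1×max(2,1) = 1×2 = 2
g[4] = 2×max(2,1) = 2×2 = 4
g[5] = 2×max(3,2) = 2×3 = 6
g[6] = 3×max(3,2) = 3×3 = 9
g[7] = 2×max(5,6) = 2×6 = 12
g[8] = 2×max(6,9) = 2×9 = 18
g[9] = 3×max(6,9) = 3×9 = 27
g[10] = 2×max(8,18) = 2×18 = 36
g[11] = 2×max(9,27) = 2×27 = 54
One optimal split: 3 + 3 + 3 + 2; product 3×3×3×2 = 54.

54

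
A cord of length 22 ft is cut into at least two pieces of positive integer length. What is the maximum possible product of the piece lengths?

Let prod[k] be the best product for length k (with at least one cut). For each first piece i, the rest contributes max(k−i, prod[k−i]).
Small cases: prod[2]=1, prod[3]=2, prod[4]=4, prod[5]=6, prod[6]=9, prod[7]=12, prod[8]=18, prod[9]=27, prod[10]=36, prod[11]=54, prod[12]=81, prod[13]=108, prod[14]=162.
prod[15] = 3×max(12,81) = 3×81 = 243
prod[16] = 2×max(14,162) = 2×162 = 324
prod[17] = 2×max(15,243) = 2×243 = 486
prod[18] = 3×max(15,243) = 3×243 = 729
prod[19] = 2×max(17,486) = 2×486 = 972
prod[20] = 2×max(18,729) = 2×729 = 1458
prod[21] = 3×max(18,729) = 3×729 = 2187
prod[22] = 2×max(20,1458) = 2×1458 = 2916
One optimal split: 3 + 3 + 3 + 3 + 3 + 3 + 2 + 2; product 3×3×3×3×3×3×2×2 = 2916.

2916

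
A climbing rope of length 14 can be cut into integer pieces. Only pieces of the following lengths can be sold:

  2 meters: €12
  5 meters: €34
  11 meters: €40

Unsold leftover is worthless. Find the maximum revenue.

92

Build f[k] bottom-up: f[k] = max over allowed piece i of (p[i] + f[k−i]).
f[1] = 0
f[2] = 12
f[3] = 12
f[4] = 24  (first piece 2, then f[2]=12)
f[5] = max(12+12, 34+0) = 34
f[6] = max(12+24, 34+0) = 36
f[7] = max(12+34, 34+12) = 46
f[8] = max(12+36, 34+12) = 48
f[9] = max(12+46, 34+24) = 58
f[10] = max(12+48, 34+34) = 68
f[11] = max(12+58, 34+36, 40+0) = 70
f[12] = max(12+68, 34+46, 40+0) = 80
f[13] = max(12+70, 34+48, 40+12) = 82
f[14] = max(12+80, 34+58, 40+12) = 92
One optimal cutting: 5 + 5 + 2 + 2 → €92.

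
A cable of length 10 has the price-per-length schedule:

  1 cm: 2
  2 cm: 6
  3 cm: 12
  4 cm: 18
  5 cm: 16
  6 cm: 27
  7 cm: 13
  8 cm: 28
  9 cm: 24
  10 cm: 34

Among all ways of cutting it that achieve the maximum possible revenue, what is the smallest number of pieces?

2

Consider every possible first cut. r[k] is the best of p[i]+r[k−i] over all sellable i≤k.
r[1] = 2
r[2] = 6
r[3] = 12
r[4] = 18
r[5] = 20  (first piece 1, then r[4]=18)
r[6] = 27
r[7] = 30  (first piece 3, then r[4]=18)
r[8] = 36  (first piece 4, then r[4]=18)
r[9] = 39  (first piece 3, then r[6]=27)
r[10] = 45  (first piece 4, then r[6]=27)
Maximum revenue is 45.
Now minimize piece count subject to staying optimal: for each k, pieces[k] = 1 + min over i with p[i]+r[k−i]=r[k] of pieces[k−i].
pieces[7] = 2
pieces[8] = 2
pieces[9] = 2
pieces[10] = 2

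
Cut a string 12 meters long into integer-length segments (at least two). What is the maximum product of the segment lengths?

81

Define f[k] = max over 1≤i<k of i · max(k−i, f[k−i]); the inner max lets the remainder stay uncut if that's better.
f[2] = 1*max(1,0) = 1*1 = 1
f[3] = 1*max(2,1) = 1*2 = 2
f[4] = 2*max(2,1) = 2*2 = 4
f[5] = 2*max(3,2) = 2*3 = 6
f[6] = 3*max(3,2) = 3*3 = 9
f[7] = 2*max(5,6) = 2*6 = 12
f[8] = 2*max(6,9) = 2*9 = 18
f[9] = 3*max(6,9) = 3*9 = 27
f[10] = 2*max(8,18) = 2*18 = 36
f[11] = 2*max(9,27) = 2*27 = 54
f[12] = 3*max(9,27) = 3*27 = 81
One optimal split: 3 + 3 + 3 + 3; product 3*3*3*3 = 81.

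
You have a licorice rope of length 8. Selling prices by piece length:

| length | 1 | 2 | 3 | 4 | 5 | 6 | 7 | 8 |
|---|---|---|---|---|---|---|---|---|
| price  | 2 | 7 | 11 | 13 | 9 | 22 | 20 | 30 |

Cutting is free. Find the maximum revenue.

Let v[k] be the best obtainable value from length k. For each k, try every first piece i and keep the best of price[i] + v[k−i].
v[1] = 2
v[2] = 7
v[3] = 11
v[4] = 14  (first piece 2, then v[2]=7)
v[5] = 18  (first piece 2, then v[3]=11)
v[6] = 22  (first piece 3, then v[3]=11)
v[7] = 25  (first piece 2, then v[5]=18)
v[8] = 30
Best is to sell the whole 8-cm piece uncut for ¢30.

30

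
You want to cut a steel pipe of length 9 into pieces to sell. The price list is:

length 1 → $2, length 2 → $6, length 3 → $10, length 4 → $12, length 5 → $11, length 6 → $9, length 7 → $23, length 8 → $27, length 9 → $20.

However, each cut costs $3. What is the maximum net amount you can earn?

Consider every possible first cut. v[k] is the best of p[i]+v[k−i] over all sellable i≤k, charging 3 whenever i<k.
v[1] = 2
v[2] = max(2+2-3, 6+0) = 6
v[3] = max(2+6-3, 6+2-3, 10+0) = 10
v[4] = max(2+10-3, 6+6-3, 10+2-3, 12+0) = 12
v[5] = max(2+12-3, 6+10-3, 10+6-3, 12+2-3, 11+0) = 13
v[6] = max(2+13-3, 6+12-3, 10+10-3, 12+6-3, 11+2-3, 9+0) = 17
v[7] = max(2+17-3, 6+13-3, 10+12-3, …, 9+2-3, 23+0) = 23
v[8] = max(2+23-3, 6+17-3, 10+13-3, …, 23+2-3, 27+0) = 27
v[9] = max(2+27-3, 6+23-3, 10+17-3, …, 27+2-3, 20+0) = 26
One optimal plan: pieces 8 + 1 (1 cut) → $29 − $3 = $26.

26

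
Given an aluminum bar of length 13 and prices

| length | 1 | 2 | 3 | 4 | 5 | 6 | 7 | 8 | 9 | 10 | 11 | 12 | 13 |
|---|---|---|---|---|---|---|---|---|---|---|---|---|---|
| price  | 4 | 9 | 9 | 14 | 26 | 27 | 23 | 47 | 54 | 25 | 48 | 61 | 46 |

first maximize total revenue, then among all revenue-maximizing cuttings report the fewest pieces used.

2

Build r[k] bottom-up: r[k] = max over allowed piece i of (p[i] + r[k−i]).
r[1] = 4
r[2] = max(4+4, 9+0) = 9
r[3] = max(4+9, 9+4, 9+0) = 13
r[4] = max(4+13, 9+9, 9+4, 14+0) = 18
r[5] = max(4+18, 9+13, 9+9, 14+4, 26+0) = 26
r[6] = max(4+26, 9+18, 9+13, 14+9, 26+4, 27+0) = 30
r[7] = max(4+30, 9+26, 9+18, …, 27+4, 23+0) = 35
r[8] = max(4+35, 9+30, 9+26, …, 23+4, 47+0) = 47
r[9] = max(4+47, 9+35, 9+30, …, 47+4, 54+0) = 54
r[10] = max(4+54, 9+47, 9+35, …, 54+4, 25+0) = 58
r[11] = max(4+58, 9+54, 9+47, …, 25+4, 48+0) = 63
r[12] = max(4+63, 9+58, 9+54, …, 48+4, 61+0) = 67
r[13] = max(4+67, 9+63, 9+58, …, 61+4, 46+0) = 73
Maximum revenue is $73.
Now minimize piece count subject to staying optimal: for each k, pieces[k] = 1 + min over i with p[i]+r[k−i]=r[k] of pieces[k−i].
pieces[10] = 2
pieces[11] = 2
pieces[12] = 3
pieces[13] = 2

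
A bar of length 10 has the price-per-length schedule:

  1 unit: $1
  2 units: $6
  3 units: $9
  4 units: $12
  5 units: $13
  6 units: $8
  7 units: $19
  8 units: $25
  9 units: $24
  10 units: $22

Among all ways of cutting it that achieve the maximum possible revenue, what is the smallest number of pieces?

2

Consider every possible first cut. r[k] is the best of p[i]+r[k−i] over all sellable i≤k.
r[1] = 1
r[2] = max(1+1, 6+0) = 6
r[3] = max(1+6, 6+1, 9+0) = 9
r[4] = max(1+9, 6+6, 9+1, 12+0) = 12
r[5] = max(1+12, 6+9, 9+6, 12+1, 13+0) = 15
r[6] = max(1+15, 6+12, 9+9, 12+6, 13+1, 8+0) = 18
r[7] = max(1+18, 6+15, 9+12, …, 8+1, 19+0) = 21
r[8] = max(1+21, 6+18, 9+15, …, 19+1, 25+0) = 25
r[9] = max(1+25, 6+21, 9+18, …, 25+1, 24+0) = 27
r[10] = max(1+27, 6+25, 9+21, …, 24+1, 22+0) = 31
Maximum revenue is $31.
Now minimize piece count subject to staying optimal: for each k, pieces[k] = 1 + min over i with p[i]+r[k−i]=r[k] of pieces[k−i].
pieces[7] = 2
pieces[8] = 1
pieces[9] = 3
pieces[10] = 2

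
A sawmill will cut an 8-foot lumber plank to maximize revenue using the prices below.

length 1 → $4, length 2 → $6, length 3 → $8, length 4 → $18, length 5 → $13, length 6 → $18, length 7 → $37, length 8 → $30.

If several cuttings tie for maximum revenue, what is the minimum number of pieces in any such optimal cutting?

Build r[k] bottom-up: r[k] = max over allowed piece i of (p[i] + r[k−i]).
r[1] = 4
r[2] = 8  (first piece 1, then r[1]=4)
r[3] = 12  (first piece 1, then r[2]=8)
r[4] = 18
r[5] = 22  (first piece 1, then r[4]=18)
r[6] = 26  (first piece 1, then r[5]=22)
r[7] = 37
r[8] = 41  (first piece 1, then r[7]=37)
Maximum revenue is $41.
Now minimize piece count subject to staying optimal: for each k, pieces[k] = 1 + min over i with p[i]+r[k−i]=r[k] of pieces[k−i].
pieces[5] = 2
pieces[6] = 3
pieces[7] = 1
pieces[8] = 2

2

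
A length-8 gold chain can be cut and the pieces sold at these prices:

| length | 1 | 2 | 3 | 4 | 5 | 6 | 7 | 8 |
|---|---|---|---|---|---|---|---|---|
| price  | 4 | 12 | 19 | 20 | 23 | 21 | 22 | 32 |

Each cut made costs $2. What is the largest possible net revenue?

Build v[k] bottom-up: v[k] = max over allowed piece i of (p[i] + v[k−i]) − 2 per cut.
v[1] = 4
v[2] = max(4+4-2, 12+0) = 12
v[3] = max(4+12-2, 12+4-2, 19+0) = 19
v[4] = max(4+19-2, 12+12-2, 19+4-2, 20+0) = 22
v[5] = max(4+22-2, 12+19-2, 19+12-2, 20+4-2, 23+0) = 29
v[6] = max(4+29-2, 12+22-2, 19+19-2, 20+12-2, 23+4-2, 21+0) = 36
v[7] = max(4+36-2, 12+29-2, 19+22-2, …, 21+4-2, 22+0) = 39
v[8] = max(4+39-2, 12+36-2, 19+29-2, …, 22+4-2, 32+0) = 46
One optimal plan: pieces 3 + 3 + 2 (2 cuts) → $50 − $4 = $46.

46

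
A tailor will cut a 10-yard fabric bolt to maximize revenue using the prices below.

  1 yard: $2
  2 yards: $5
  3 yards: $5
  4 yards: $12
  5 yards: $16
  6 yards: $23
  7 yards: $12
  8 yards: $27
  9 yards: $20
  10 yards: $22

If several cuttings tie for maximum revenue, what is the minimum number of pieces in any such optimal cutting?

2

Build r[k] bottom-up: r[k] = max over allowed piece i of (p[i] + r[k−i]).
r[1] = 2
r[2] = max(2+2, 5+0) = 5
r[3] = max(2+5, 5+2, 5+0) = 7
r[4] = max(2+7, 5+5, 5+2, 12+0) = 12
r[5] = max(2+12, 5+7, 5+5, 12+2, 16+0) = 16
r[6] = max(2+16, 5+12, 5+7, 12+5, 16+2, 23+0) = 23
r[7] = max(2+23, 5+16, 5+12, …, 23+2, 12+0) = 25
r[8] = max(2+25, 5+23, 5+16, …, 12+2, 27+0) = 28
r[9] = max(2+28, 5+25, 5+23, …, 27+2, 20+0) = 30
r[10] = max(2+30, 5+28, 5+25, …, 20+2, 22+0) = 35
Maximum revenue is $35.
Now minimize piece count subject to staying optimal: for each k, pieces[k] = 1 + min over i with p[i]+r[k−i]=r[k] of pieces[k−i].
pieces[7] = 2
pieces[8] = 2
pieces[9] = 3
pieces[10] = 2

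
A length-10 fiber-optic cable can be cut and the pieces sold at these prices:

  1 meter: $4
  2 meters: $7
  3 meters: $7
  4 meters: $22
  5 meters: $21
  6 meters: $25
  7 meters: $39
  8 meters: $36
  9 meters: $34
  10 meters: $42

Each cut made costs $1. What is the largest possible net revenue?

Let net[k] be the best obtainable value from length k. For each k, try every first piece i and keep the best of price[i] + net[k−i] minus the 1 cut fee when i<k.
net[1] = 4
net[2] = 7  (first piece 1, then net[1]=4)
net[3] = 10  (first piece 1, then net[2]=7)
net[4] = 22
net[5] = 25  (first piece 1, then net[4]=22)
net[6] = 28  (first piece 1, then net[5]=25)
net[7] = 39
net[8] = 43  (first piece 4, then net[4]=22)
net[9] = 46  (first piece 1, then net[8]=43)
net[10] = 49  (first piece 1, then net[9]=46)
One optimal plan: pieces 4 + 4 + 1 + 1 (3 cuts) → $52 − $3 = $49.

49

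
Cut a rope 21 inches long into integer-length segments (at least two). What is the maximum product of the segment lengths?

Define g[k] = max over 1≤i<k of i · max(k−i, g[k−i]); the inner max lets the remainder stay uncut if that's better.
Small cases: g[2]=1, g[3]=2, g[4]=4, g[5]=6, g[6]=9, g[7]=12, g[8]=18, g[9]=27, g[10]=36, g[11]=54, g[12]=81, g[13]=108.
g[14] = max(1*108, 2*81, 3*54, …, 12*2, 13*1) = 162
g[15] = max(1*162, 2*108, 3*81, …, 13*2, 14*1) = 243
g[16] = max(1*243, 2*162, 3*108, …, 14*2, 15*1) = 324
g[17] = max(1*324, 2*243, 3*162, …, 15*2, 16*1) = 486
g[18] = max(1*486, 2*324, 3*243, …, 16*2, 17*1) = 729
g[19] = max(1*729, 2*486, 3*324, …, 17*2, 18*1) = 972
g[20] = max(1*972, 2*729, 3*486, …, 18*2, 19*1) = 1458
g[21] = max(1*1458, 2*972, 3*729, …, 19*2, 20*1) = 2187
One optimal split: 3 + 3 + 3 + 3 + 3 + 3 + 3; product 3*3*3*3*3*3*3 = 2187.

2187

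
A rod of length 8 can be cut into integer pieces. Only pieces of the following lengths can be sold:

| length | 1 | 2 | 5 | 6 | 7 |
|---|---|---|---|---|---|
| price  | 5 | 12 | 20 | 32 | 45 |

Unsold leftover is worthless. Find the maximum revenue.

50

Consider every possible first cut. f[k] is the best of p[i]+f[k−i] over all sellable i≤k.
f[1] = 5
f[2] = 12
f[3] = 17  (first piece 1, then f[2]=12)
f[4] = 24  (first piece 2, then f[2]=12)
f[5] = 29  (first piece 1, then f[4]=24)
f[6] = 36  (first piece 2, then f[4]=24)
f[7] = 45
f[8] = 50  (first piece 1, then f[7]=45)
One optimal cutting: 7 + 1 → 50.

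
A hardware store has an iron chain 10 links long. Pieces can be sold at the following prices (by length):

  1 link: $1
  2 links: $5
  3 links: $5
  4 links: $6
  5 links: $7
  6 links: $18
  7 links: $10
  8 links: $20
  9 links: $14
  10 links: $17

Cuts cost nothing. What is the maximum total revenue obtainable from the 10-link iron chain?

Consider every possible first cut. best[k] is the best of p[i]+best[k−i] over all sellable i≤k.
best[1] = 1
best[2] = max(1+1, 5+0) = 5
best[3] = max(1+5, 5+1, 5+0) = 6
best[4] = max(1+6, 5+5, 5+1, 6+0) = 10
best[5] = max(1+10, 5+6, 5+5, 6+1, 7+0) = 11
best[6] = max(1+11, 5+10, 5+6, 6+5, 7+1, 18+0) = 18
best[7] = max(1+18, 5+11, 5+10, …, 18+1, 10+0) = 19
best[8] = max(1+19, 5+18, 5+11, …, 10+1, 20+0) = 23
best[9] = max(1+23, 5+19, 5+18, …, 20+1, 14+0) = 24
best[10] = max(1+24, 5+23, 5+19, …, 14+1, 17+0) = 28
One optimal cutting: 6 + 2 + 2 → $18 + $5 + $5 = $28.

28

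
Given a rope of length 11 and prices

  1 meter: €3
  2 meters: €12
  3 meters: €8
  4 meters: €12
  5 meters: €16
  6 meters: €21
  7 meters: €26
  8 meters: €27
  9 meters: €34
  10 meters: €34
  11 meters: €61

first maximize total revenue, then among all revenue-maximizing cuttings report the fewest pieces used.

6

Let r[k] be the best obtainable value from length k. For each k, try every first piece i and keep the best of price[i] + r[k−i].
r[1] = 3
r[2] = max(3+3, 12+0) = 12
r[3] = max(3+12, 12+3, 8+0) = 15
r[4] = max(3+15, 12+12, 8+3, 12+0) = 24
r[5] = max(3+24, 12+15, 8+12, 12+3, 16+0) = 27
r[6] = max(3+27, 12+24, 8+15, 12+12, 16+3, 21+0) = 36
r[7] = max(3+36, 12+27, 8+24, …, 21+3, 26+0) = 39
r[8] = max(3+39, 12+36, 8+27, …, 26+3, 27+0) = 48
r[9] = max(3+48, 12+39, 8+36, …, 27+3, 34+0) = 51
r[10] = max(3+51, 12+48, 8+39, …, 34+3, 34+0) = 60
r[11] = max(3+60, 12+51, 8+48, …, 34+3, 61+0) = 63
Maximum revenue is €63.
Now minimize piece count subject to staying optimal: for each k, pieces[k] = 1 + min over i with p[i]+r[k−i]=r[k] of pieces[k−i].
pieces[8] = 4
pieces[9] = 5
pieces[10] = 5
pieces[11] = 6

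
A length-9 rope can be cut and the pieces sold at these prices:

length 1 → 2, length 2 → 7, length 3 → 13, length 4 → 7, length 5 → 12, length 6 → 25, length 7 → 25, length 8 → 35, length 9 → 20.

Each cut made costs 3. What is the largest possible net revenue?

35

Let net[k] be the best obtainable value from length k. For each k, try every first piece i and keep the best of price[i] + net[k−i] minus the 3 cut fee when i<k.
net[1] = 2
net[2] = max(2+2-3, 7+0) = 7
net[3] = max(2+7-3, 7+2-3, 13+0) = 13
net[4] = max(2+13-3, 7+7-3, 13+2-3, 7+0) = 12
net[5] = max(2+12-3, 7+13-3, 13+7-3, 7+2-3, 12+0) = 17
net[6] = max(2+17-3, 7+12-3, 13+13-3, 7+7-3, 12+2-3, 25+0) = 25
net[7] = max(2+25-3, 7+17-3, 13+12-3, …, 25+2-3, 25+0) = 25
net[8] = max(2+25-3, 7+25-3, 13+17-3, …, 25+2-3, 35+0) = 35
net[9] = max(2+35-3, 7+25-3, 13+25-3, …, 35+2-3, 20+0) = 35
One optimal plan: pieces 6 + 3 (1 cut) → 38 − 3 = 35.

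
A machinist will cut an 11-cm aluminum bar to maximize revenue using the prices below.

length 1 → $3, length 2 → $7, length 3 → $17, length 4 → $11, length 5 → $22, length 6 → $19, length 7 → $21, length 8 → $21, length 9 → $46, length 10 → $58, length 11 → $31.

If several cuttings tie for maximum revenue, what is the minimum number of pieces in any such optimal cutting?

2

Build r[k] bottom-up: r[k] = max over allowed piece i of (p[i] + r[k−i]).
r[1] = 3
r[2] = max(3+3, 7+0) = 7
r[3] = max(3+7, 7+3, 17+0) = 17
r[4] = max(3+17, 7+7, 17+3, 11+0) = 20
r[5] = max(3+20, 7+17, 17+7, 11+3, 22+0) = 24
r[6] = max(3+24, 7+20, 17+17, 11+7, 22+3, 19+0) = 34
r[7] = max(3+34, 7+24, 17+20, …, 19+3, 21+0) = 37
r[8] = max(3+37, 7+34, 17+24, …, 21+3, 21+0) = 41
r[9] = max(3+41, 7+37, 17+34, …, 21+3, 46+0) = 51
r[10] = max(3+51, 7+41, 17+37, …, 46+3, 58+0) = 58
r[11] = max(3+58, 7+51, 17+41, …, 58+3, 31+0) = 61
Maximum revenue is $61.
Now minimize piece count subject to staying optimal: for each k, pieces[k] = 1 + min over i with p[i]+r[k−i]=r[k] of pieces[k−i].
pieces[8] = 3
pieces[9] = 3
pieces[10] = 1
pieces[11] = 2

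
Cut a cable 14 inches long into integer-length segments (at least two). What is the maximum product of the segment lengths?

Fill f[k] for k=2..14: at each k try every first piece i and multiply by the better of (k−i) uncut or f[k−i].
f[2] = 1·max(1,0) = 1·1 = 1
f[3] = max(1·2, 2·1) = 2
f[4] = max(1·3, 2·2, 3·1) = 4
f[5] = max(1·4, 2·3, 3·2, 4·1) = 6
f[6] = max(1·6, 2·4, 3·3, 4·2, 5·1) = 9
f[7] = max(1·9, 2·6, 3·4, 4·3, 5·2, 6·1) = 12
f[8] = max(1·12, 2·9, 3·6, …, 6·2, 7·1) = 18
f[9] = max(1·18, 2·12, 3·9, …, 7·2, 8·1) = 27
f[10] = max(1·27, 2·18, 3·12, …, 8·2, 9·1) = 36
f[11] = max(1·36, 2·27, 3·18, …, 9·2, 10·1) = 54
f[12] = max(1·54, 2·36, 3·27, …, 10·2, 11·1) = 81
f[13] = max(1·81, 2·54, 3·36, …, 11·2, 12·1) = 108
f[14] = max(1·108, 2·81, 3·54, …, 12·2, 13·1) = 162
One optimal split: 3 + 3 + 3 + 3 + 2; product 3·3·3·3·2 = 162.

162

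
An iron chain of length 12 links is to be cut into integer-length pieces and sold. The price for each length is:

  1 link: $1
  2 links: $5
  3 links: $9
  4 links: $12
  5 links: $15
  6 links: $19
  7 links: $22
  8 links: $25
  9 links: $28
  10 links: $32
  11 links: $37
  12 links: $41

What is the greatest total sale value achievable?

41

Consider every possible first cut. best[k] is the best of p[i]+best[k−i] over all sellable i≤k.
best[1] = 1
best[2] = max(1+1, 5+0) = 5
best[3] = max(1+5, 5+1, 9+0) = 9
best[4] = max(1+9, 5+5, 9+1, 12+0) = 12
best[5] = max(1+12, 5+9, 9+5, 12+1, 15+0) = 15
best[6] = max(1+15, 5+12, 9+9, 12+5, 15+1, 19+0) = 19
best[7] = max(1+19, 5+15, 9+12, …, 19+1, 22+0) = 22
best[8] = max(1+22, 5+19, 9+15, …, 22+1, 25+0) = 25
best[9] = max(1+25, 5+22, 9+19, …, 25+1, 28+0) = 28
best[10] = max(1+28, 5+25, 9+22, …, 28+1, 32+0) = 32
best[11] = max(1+32, 5+28, 9+25, …, 32+1, 37+0) = 37
best[12] = max(1+37, 5+32, 9+28, …, 37+1, 41+0) = 41
Best is to sell the whole 12-link piece uncut for $41.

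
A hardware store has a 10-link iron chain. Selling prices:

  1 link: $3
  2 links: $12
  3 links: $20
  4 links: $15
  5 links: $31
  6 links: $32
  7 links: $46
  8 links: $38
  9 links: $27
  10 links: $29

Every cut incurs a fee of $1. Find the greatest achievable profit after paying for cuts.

Let net[k] be the best obtainable value from length k. For each k, try every first piece i and keep the best of price[i] + net[k−i] minus the 1 cut fee when i<k.
net[1] = 3
net[2] = 12
net[3] = 20
net[4] = 23  (first piece 2, then net[2]=12)
net[5] = 31  (first piece 2, then net[3]=20)
net[6] = 39  (first piece 3, then net[3]=20)
net[7] = 46
net[8] = 50  (first piece 2, then net[6]=39)
net[9] = 58  (first piece 3, then net[6]=39)
net[10] = 65  (first piece 3, then net[7]=46)
One optimal plan: pieces 7 + 3 (1 cut) → $66 − $1 = $65.

65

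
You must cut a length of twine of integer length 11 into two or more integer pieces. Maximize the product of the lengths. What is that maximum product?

54

Define m[k] = max over 1≤i<k of i · max(k−i, m[k−i]); the inner max lets the remainder stay uncut if that's better.
Small cases: m[2]=1, m[3]=2, m[4]=4, m[5]=6, m[6]=9.
m[7] = 2*max(5,6) = 2*6 = 12
m[8] = 2*max(6,9) = 2*9 = 18
m[9] = 3*max(6,9) = 3*9 = 27
m[10] = 2*max(8,18) = 2*18 = 36
m[11] = 2*max(9,27) = 2*27 = 54
One optimal split: 3 + 3 + 3 + 2; product 3*3*3*2 = 54.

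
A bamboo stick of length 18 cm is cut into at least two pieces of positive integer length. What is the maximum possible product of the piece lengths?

729

Fill g[k] for k=2..18: at each k try every first piece i and multiply by the better of (k−i) uncut or g[k−i].
Small cases: g[2]=1, g[3]=2, g[4]=4, g[5]=6, g[6]=9, g[7]=12, g[8]=18, g[9]=27, g[10]=36, g[11]=54, g[12]=81.
g[13] = 2*max(11,54) = 2*54 = 108
g[14] = 2*max(12,81) = 2*81 = 162
g[15] = 3*max(12,81) = 3*81 = 243
g[16] = 2*max(14,162) = 2*162 = 324
g[17] = 2*max(15,243) = 2*243 = 486
g[18] = 3*max(15,243) = 3*243 = 729
One optimal split: 3 + 3 + 3 + 3 + 3 + 3; product 3*3*3*3*3*3 = 729.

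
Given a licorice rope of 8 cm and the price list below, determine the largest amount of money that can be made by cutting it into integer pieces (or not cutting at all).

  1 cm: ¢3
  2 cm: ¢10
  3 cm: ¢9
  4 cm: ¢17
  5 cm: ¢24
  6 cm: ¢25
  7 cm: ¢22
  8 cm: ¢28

Let best[k] be the best obtainable value from length k. For each k, try every first piece i and keep the best of price[i] + best[k−i].
best[1] = 3
best[2] = max(3+3, 10+0) = 10
best[3] = max(3+10, 10+3, 9+0) = 13
best[4] = max(3+13, 10+10, 9+3, 17+0) = 20
best[5] = max(3+20, 10+13, 9+10, 17+3, 24+0) = 24
best[6] = max(3+24, 10+20, 9+13, 17+10, 24+3, 25+0) = 30
best[7] = max(3+30, 10+24, 9+20, …, 25+3, 22+0) = 34
best[8] = max(3+34, 10+30, 9+24, …, 22+3, 28+0) = 40
One optimal cutting: 2 + 2 + 2 + 2 → ¢10 + ¢10 + ¢10 + ¢10 = ¢40.

40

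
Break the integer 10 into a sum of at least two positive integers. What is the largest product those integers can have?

Fill g[k] for k=2..10: at each k try every first piece i and multiply by the better of (k−i) uncut or g[k−i].
g[2] = 1×max(1,0) = 1×1 = 1
g[3] = max(1×2, 2×1) = 2
g[4] = max(1×3, 2×2, 3×1) = 4
g[5] = max(1×4, 2×3, 3×2, 4×1) = 6
g[6] = max(1×6, 2×4, 3×3, 4×2, 5×1) = 9
g[7] = max(1×9, 2×6, 3×4, 4×3, 5×2, 6×1) = 12
g[8] = max(1×12, 2×9, 3×6, …, 6×2, 7×1) = 18
g[9] = max(1×18, 2×12, 3×9, …, 7×2, 8×1) = 27
g[10] = max(1×27, 2×18, 3×12, …, 8×2, 9×1) = 36
One optimal split: 3 + 3 + 2 + 2; product 3×3×2×2 = 36.

36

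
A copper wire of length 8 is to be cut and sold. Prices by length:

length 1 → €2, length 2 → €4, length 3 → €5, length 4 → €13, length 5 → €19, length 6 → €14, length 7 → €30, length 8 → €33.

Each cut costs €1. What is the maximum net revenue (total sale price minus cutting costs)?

Build net[k] bottom-up: net[k] = max over allowed piece i of (p[i] + net[k−i]) − 1 per cut.
net[1] = 2
net[2] = max(2+2-1, 4+0) = 4
net[3] = max(2+4-1, 4+2-1, 5+0) = 5
net[4] = max(2+5-1, 4+4-1, 5+2-1, 13+0) = 13
net[5] = max(2+13-1, 4+5-1, 5+4-1, 13+2-1, 19+0) = 19
net[6] = max(2+19-1, 4+13-1, 5+5-1, 13+4-1, 19+2-1, 14+0) = 20
net[7] = max(2+20-1, 4+19-1, 5+13-1, …, 14+2-1, 30+0) = 30
net[8] = max(2+30-1, 4+20-1, 5+19-1, …, 30+2-1, 33+0) = 33
Best is to make no cuts and sell whole for €33.

33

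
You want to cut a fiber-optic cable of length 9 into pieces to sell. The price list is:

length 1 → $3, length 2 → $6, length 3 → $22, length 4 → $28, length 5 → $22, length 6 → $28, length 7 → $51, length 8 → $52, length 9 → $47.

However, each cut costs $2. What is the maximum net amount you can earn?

Build v[k] bottom-up: v[k] = max over allowed piece i of (p[i] + v[k−i]) − 2 per cut.
v[1] = 3
v[2] = 6
v[3] = 22
v[4] = 28
v[5] = 29  (first piece 1, then v[4]=28)
v[6] = 42  (first piece 3, then v[3]=22)
v[7] = 51
v[8] = 54  (first piece 4, then v[4]=28)
v[9] = 62  (first piece 3, then v[6]=42)
One optimal plan: pieces 3 + 3 + 3 (2 cuts) → $66 − $4 = $62.

62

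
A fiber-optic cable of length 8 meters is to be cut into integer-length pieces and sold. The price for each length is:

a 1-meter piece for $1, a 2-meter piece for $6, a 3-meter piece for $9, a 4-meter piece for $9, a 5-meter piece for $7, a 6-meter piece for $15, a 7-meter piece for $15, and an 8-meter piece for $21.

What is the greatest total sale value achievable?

Let r[k] be the best obtainable value from length k. For each k, try every first piece i and keep the best of price[i] + r[k−i].
r[1] = 1
r[2] = 6
r[3] = 9
r[4] = 12  (first piece 2, then r[2]=6)
r[5] = 15  (first piece 2, then r[3]=9)
r[6] = 18  (first piece 2, then r[4]=12)
r[7] = 21  (first piece 2, then r[5]=15)
r[8] = 24  (first piece 2, then r[6]=18)
One optimal cutting: 2 + 2 + 2 + 2 → $6 + $6 + $6 + $6 = $24.

24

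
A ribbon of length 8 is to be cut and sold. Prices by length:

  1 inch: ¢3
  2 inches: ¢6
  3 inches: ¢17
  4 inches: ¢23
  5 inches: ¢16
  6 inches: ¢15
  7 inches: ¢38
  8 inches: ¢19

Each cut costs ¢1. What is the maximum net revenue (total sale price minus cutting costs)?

Build r[k] bottom-up: r[k] = max over allowed piece i of (p[i] + r[k−i]) − 1 per cut.
r[1] = 3
r[2] = max(3+3-1, 6+0) = 6
r[3] = max(3+6-1, 6+3-1, 17+0) = 17
r[4] = max(3+17-1, 6+6-1, 17+3-1, 23+0) = 23
r[5] = max(3+23-1, 6+17-1, 17+6-1, 23+3-1, 16+0) = 25
r[6] = max(3+25-1, 6+23-1, 17+17-1, 23+6-1, 16+3-1, 15+0) = 33
r[7] = max(3+33-1, 6+25-1, 17+23-1, …, 15+3-1, 38+0) = 39
r[8] = max(3+39-1, 6+33-1, 17+25-1, …, 38+3-1, 19+0) = 45
One optimal plan: pieces 4 + 4 (1 cut) → ¢46 − ¢1 = ¢45.

45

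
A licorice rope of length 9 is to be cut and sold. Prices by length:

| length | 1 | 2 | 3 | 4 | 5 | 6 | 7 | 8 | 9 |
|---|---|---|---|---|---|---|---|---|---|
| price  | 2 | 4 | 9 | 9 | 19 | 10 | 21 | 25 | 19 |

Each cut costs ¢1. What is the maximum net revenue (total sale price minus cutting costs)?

Build r[k] bottom-up: r[k] = max over allowed piece i of (p[i] + r[k−i]) − 1 per cut.
r[1] = 2
r[2] = max(2+2-1, 4+0) = 4
r[3] = max(2+4-1, 4+2-1, 9+0) = 9
r[4] = max(2+9-1, 4+4-1, 9+2-1, 9+0) = 10
r[5] = max(2+10-1, 4+9-1, 9+4-1, 9+2-1, 19+0) = 19
r[6] = max(2+19-1, 4+10-1, 9+9-1, 9+4-1, 19+2-1, 10+0) = 20
r[7] = max(2+20-1, 4+19-1, 9+10-1, …, 10+2-1, 21+0) = 22
r[8] = max(2+22-1, 4+20-1, 9+19-1, …, 21+2-1, 25+0) = 27
r[9] = max(2+27-1, 4+22-1, 9+20-1, …, 25+2-1, 19+0) = 28
One optimal plan: pieces 5 + 3 + 1 (2 cuts) → ¢30 − ¢2 = ¢28.

28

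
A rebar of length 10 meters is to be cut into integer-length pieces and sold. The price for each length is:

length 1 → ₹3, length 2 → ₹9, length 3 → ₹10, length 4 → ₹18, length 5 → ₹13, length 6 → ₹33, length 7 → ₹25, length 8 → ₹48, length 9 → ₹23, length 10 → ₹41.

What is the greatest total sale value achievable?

57

Consider every possible first cut. r[k] is the best of p[i]+r[k−i] over all sellable i≤k.
r[1] = 3
r[2] = 9
r[3] = 12  (first piece 1, then r[2]=9)
r[4] = 18  (first piece 2, then r[2]=9)
r[5] = 21  (first piece 1, then r[4]=18)
r[6] = 33
r[7] = 36  (first piece 1, then r[6]=33)
r[8] = 48
r[9] = 51  (first piece 1, then r[8]=48)
r[10] = 57  (first piece 2, then r[8]=48)
One optimal cutting: 8 + 2 → ₹48 + ₹9 = ₹57.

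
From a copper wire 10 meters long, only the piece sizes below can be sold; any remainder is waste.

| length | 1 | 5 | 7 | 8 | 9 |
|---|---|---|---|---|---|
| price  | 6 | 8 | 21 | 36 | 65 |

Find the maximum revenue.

71

Build f[k] bottom-up: f[k] = max over allowed piece i of (p[i] + f[k−i]).
f[1] = 6
f[2] = 12  (first piece 1, then f[1]=6)
f[3] = 18  (first piece 1, then f[2]=12)
f[4] = 24  (first piece 1, then f[3]=18)
f[5] = 30  (first piece 1, then f[4]=24)
f[6] = 36  (first piece 1, then f[5]=30)
f[7] = 42  (first piece 1, then f[6]=36)
f[8] = 48  (first piece 1, then f[7]=42)
f[9] = 65
f[10] = 71  (first piece 1, then f[9]=65)
One optimal cutting: 9 + 1 → €71.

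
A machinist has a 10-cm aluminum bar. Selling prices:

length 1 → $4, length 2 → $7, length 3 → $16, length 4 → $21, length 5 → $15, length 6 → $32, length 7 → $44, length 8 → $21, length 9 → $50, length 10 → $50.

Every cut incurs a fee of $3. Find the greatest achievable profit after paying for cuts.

Let net[k] be the best obtainable value from length k. For each k, try every first piece i and keep the best of price[i] + net[k−i] minus the 3 cut fee when i<k.
net[1] = 4
net[2] = 7
net[3] = 16
net[4] = 21
net[5] = 22  (first piece 1, then net[4]=21)
net[6] = 32
net[7] = 44
net[8] = 45  (first piece 1, then net[7]=44)
net[9] = 50
net[10] = 57  (first piece 3, then net[7]=44)
One optimal plan: pieces 7 + 3 (1 cut) → $60 − $3 = $57.

57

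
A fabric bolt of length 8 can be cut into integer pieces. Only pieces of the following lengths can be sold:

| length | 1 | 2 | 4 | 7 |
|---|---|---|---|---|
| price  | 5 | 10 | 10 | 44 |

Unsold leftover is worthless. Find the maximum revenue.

Consider every possible first cut. f[k] is the best of p[i]+f[k−i] over all sellable i≤k.
f[1] = 5
f[2] = max(5+5, 10+0) = 10
f[3] = max(5+10, 10+5) = 15
f[4] = max(5+15, 10+10, 10+0) = 20
f[5] = max(5+20, 10+15, 10+5) = 25
f[6] = max(5+25, 10+20, 10+10) = 30
f[7] = max(5+30, 10+25, 10+15, 44+0) = 44
f[8] = max(5+44, 10+30, 10+20, 44+5) = 49
One optimal cutting: 7 + 1 → $49.

49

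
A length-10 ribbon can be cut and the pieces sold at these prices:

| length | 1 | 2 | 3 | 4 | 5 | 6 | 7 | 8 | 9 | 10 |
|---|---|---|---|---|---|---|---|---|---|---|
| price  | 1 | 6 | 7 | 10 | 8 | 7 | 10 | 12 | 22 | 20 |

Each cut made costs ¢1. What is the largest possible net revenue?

Let v[k] be the best obtainable value from length k. For each k, try every first piece i and keep the best of price[i] + v[k−i] minus the 1 cut fee when i<k.
v[1] = 1
v[2] = max(1+1-1, 6+0) = 6
v[3] = max(1+6-1, 6+1-1, 7+0) = 7
v[4] = max(1+7-1, 6+6-1, 7+1-1, 10+0) = 11
v[5] = max(1+11-1, 6+7-1, 7+6-1, 10+1-1, 8+0) = 12
v[6] = max(1+12-1, 6+11-1, 7+7-1, 10+6-1, 8+1-1, 7+0) = 16
v[7] = max(1+16-1, 6+12-1, 7+11-1, …, 7+1-1, 10+0) = 17
v[8] = max(1+17-1, 6+16-1, 7+12-1, …, 10+1-1, 12+0) = 21
v[9] = max(1+21-1, 6+17-1, 7+16-1, …, 12+1-1, 22+0) = 22
v[10] = max(1+22-1, 6+21-1, 7+17-1, …, 22+1-1, 20+0) = 26
One optimal plan: pieces 2 + 2 + 2 + 2 + 2 (4 cuts) → ¢30 − ¢4 = ¢26.

26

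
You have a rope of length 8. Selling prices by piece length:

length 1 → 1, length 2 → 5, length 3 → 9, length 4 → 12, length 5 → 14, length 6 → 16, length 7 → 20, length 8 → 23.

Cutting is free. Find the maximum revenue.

24

Let best[k] be the best obtainable value from length k. For each k, try every first piece i and keep the best of price[i] + best[k−i].
best[1] = 1
best[2] = max(1+1, 5+0) = 5
best[3] = max(1+5, 5+1, 9+0) = 9
best[4] = max(1+9, 5+5, 9+1, 12+0) = 12
best[5] = max(1+12, 5+9, 9+5, 12+1, 14+0) = 14
best[6] = max(1+14, 5+12, 9+9, 12+5, 14+1, 16+0) = 18
best[7] = max(1+18, 5+14, 9+12, …, 16+1, 20+0) = 21
best[8] = max(1+21, 5+18, 9+14, …, 20+1, 23+0) = 24
One optimal cutting: 4 + 4 → 12 + 12 = 24.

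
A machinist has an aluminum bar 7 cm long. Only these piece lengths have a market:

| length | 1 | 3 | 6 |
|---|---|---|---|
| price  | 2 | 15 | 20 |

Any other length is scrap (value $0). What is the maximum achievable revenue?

Let f[k] be the best obtainable value from length k. For each k, try every first piece i and keep the best of price[i] + f[k−i].
f[1] = 2
f[2] = 4  (first piece 1, then f[1]=2)
f[3] = max(2+4, 15+0) = 15
f[4] = max(2+15, 15+2) = 17
f[5] = max(2+17, 15+4) = 19
f[6] = max(2+19, 15+15, 20+0) = 30
f[7] = max(2+30, 15+17, 20+2) = 32
One optimal cutting: 3 + 3 + 1 → $32.

32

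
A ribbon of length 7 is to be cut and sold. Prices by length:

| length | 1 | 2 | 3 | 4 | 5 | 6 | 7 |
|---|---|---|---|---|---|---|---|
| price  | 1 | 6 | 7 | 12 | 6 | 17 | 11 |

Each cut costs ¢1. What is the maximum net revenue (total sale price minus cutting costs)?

18

Consider every possible first cut. v[k] is the best of p[i]+v[k−i] over all sellable i≤k, charging 1 whenever i<k.
v[1] = 1
v[2] = 6
v[3] = 7
v[4] = 12
v[5] = 12  (first piece 1, then v[4]=12)
v[6] = 17  (first piece 2, then v[4]=12)
v[7] = 18  (first piece 3, then v[4]=12)
One optimal plan: pieces 4 + 3 (1 cut) → ¢19 − ¢1 = ¢18.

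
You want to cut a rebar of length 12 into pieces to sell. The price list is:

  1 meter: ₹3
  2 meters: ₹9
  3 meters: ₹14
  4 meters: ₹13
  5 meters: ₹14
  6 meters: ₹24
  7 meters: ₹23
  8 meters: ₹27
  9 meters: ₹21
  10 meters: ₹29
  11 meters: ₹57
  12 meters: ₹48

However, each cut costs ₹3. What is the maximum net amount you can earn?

57

Consider every possible first cut. v[k] is the best of p[i]+v[k−i] over all sellable i≤k, charging 3 whenever i<k.
v[1] = 3
v[2] = 9
v[3] = 14
v[4] = 15  (first piece 2, then v[2]=9)
v[5] = 20  (first piece 2, then v[3]=14)
v[6] = 25  (first piece 3, then v[3]=14)
v[7] = 26  (first piece 2, then v[5]=20)
v[8] = 31  (first piece 2, then v[6]=25)
v[9] = 36  (first piece 3, then v[6]=25)
v[10] = 37  (first piece 2, then v[8]=31)
v[11] = 57
v[12] = 57  (first piece 1, then v[11]=57)
One optimal plan: pieces 11 + 1 (1 cut) → ₹60 − ₹3 = ₹57.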